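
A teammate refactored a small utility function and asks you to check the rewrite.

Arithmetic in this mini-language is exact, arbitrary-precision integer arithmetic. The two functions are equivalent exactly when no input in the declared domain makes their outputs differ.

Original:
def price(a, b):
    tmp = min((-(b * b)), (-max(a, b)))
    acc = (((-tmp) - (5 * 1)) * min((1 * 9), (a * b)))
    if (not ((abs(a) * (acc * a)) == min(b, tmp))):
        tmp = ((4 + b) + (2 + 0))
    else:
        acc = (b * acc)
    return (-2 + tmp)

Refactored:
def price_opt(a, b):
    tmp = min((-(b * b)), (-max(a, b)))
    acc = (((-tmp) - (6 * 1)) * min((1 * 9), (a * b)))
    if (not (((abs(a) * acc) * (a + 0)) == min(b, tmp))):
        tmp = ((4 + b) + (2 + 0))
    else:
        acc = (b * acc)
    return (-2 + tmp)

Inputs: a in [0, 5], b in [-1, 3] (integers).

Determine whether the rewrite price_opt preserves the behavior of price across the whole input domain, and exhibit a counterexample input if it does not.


Run the pair on a=1, b=2.
price: tmp becomes -4; next acc becomes -2; next (not ((abs(a) * (acc * a)) == min(b, tmp))) evaluates to true; next tmp becomes 8; next final value 6
price_opt: tmp becomes -4; next acc becomes -4; next (not (((abs(a) * acc) * (a + 0)) == min(b, tmp))) evaluates to false; next acc becomes -8; next final value -6
6 != -6, so the rewrite changes behavior.
verdict: not equivalent; witness: a=1, b=2


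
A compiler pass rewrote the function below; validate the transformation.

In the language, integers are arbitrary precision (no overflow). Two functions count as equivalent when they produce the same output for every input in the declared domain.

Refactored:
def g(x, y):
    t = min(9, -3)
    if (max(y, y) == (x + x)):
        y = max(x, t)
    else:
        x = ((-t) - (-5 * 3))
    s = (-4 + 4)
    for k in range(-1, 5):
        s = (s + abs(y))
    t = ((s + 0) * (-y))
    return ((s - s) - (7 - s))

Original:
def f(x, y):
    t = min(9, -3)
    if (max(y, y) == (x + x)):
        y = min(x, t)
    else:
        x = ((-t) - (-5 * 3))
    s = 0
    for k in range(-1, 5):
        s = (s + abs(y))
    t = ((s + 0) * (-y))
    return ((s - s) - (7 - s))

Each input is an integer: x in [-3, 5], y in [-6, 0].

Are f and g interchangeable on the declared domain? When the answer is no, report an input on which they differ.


The rewrite breaks on x=-2, y=-4, where the results are 11 and 5.
f: t := -3 | (max(y, y) == (x + x)): true | y := -3 | s := 0 | iter k=-1: | s := 3 | iter k=0: | s := 6 | iter k=1: | s := 9 | iter k=2: | s := 12 | iter k=3: | s := 15 | iter k=4: | s := 18 | t := 54 | result 11
g: t := -3 | (max(y, y) == (x + x)): true | y := -2 | s := 0 | iter k=-1: | s := 2 | iter k=0: | s := 4 | iter k=1: | s := 6 | iter k=2: | s := 8 | iter k=3: | s := 10 | iter k=4: | s := 12 | t := 24 | result 5
verdict: not equivalent; witness: x=-2, y=-4


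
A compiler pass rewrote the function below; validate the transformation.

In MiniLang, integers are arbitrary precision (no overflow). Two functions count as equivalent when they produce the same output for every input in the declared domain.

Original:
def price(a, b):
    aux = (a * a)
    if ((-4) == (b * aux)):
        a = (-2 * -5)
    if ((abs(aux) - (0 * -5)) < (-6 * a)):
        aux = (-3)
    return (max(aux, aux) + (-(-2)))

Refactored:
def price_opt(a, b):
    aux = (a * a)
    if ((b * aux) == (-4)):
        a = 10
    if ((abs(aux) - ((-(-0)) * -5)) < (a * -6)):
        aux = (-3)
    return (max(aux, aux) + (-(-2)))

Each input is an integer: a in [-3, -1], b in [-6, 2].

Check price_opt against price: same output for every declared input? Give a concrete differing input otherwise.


Although constant usage differs, plus arithmetic usage differs, 27/27 inputs agree.
verdict: equivalent


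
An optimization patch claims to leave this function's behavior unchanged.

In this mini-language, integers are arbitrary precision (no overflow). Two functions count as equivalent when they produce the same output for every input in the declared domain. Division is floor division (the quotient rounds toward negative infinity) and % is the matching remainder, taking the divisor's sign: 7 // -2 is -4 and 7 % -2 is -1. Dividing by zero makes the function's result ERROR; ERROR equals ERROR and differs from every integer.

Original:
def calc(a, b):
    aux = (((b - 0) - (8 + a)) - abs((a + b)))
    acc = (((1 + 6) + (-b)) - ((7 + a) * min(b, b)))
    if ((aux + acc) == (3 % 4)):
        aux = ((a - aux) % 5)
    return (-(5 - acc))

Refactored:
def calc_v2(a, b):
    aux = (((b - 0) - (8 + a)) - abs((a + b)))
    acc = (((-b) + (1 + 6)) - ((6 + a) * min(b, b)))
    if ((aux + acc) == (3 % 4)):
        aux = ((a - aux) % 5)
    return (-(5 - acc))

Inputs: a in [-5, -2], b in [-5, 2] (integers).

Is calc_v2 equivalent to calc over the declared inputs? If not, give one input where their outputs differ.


a=-5, b=-5 yields 17 from calc but 12 from calc_v2.
verdict: not equivalent; witness: a=-5, b=-5


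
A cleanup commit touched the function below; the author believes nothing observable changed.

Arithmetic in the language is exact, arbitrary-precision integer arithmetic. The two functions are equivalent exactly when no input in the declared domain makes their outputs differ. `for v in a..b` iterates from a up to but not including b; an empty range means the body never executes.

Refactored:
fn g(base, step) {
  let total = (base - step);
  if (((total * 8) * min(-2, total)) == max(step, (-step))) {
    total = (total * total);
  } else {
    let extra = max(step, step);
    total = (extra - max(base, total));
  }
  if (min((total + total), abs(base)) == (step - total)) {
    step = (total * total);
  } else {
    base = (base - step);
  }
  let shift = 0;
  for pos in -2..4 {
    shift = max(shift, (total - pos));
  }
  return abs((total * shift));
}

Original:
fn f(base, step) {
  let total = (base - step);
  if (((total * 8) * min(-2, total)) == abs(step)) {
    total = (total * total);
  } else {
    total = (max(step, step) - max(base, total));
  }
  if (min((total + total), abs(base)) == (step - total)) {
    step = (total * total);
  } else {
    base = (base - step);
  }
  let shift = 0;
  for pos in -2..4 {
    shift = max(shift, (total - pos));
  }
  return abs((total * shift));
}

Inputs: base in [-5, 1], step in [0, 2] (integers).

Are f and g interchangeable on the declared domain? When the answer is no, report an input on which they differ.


Changes here: statement counts differ; also local variable names differ; also min/max/abs usage differs; the full 21-point sweep finds no disagreement.
verdict: equivalent


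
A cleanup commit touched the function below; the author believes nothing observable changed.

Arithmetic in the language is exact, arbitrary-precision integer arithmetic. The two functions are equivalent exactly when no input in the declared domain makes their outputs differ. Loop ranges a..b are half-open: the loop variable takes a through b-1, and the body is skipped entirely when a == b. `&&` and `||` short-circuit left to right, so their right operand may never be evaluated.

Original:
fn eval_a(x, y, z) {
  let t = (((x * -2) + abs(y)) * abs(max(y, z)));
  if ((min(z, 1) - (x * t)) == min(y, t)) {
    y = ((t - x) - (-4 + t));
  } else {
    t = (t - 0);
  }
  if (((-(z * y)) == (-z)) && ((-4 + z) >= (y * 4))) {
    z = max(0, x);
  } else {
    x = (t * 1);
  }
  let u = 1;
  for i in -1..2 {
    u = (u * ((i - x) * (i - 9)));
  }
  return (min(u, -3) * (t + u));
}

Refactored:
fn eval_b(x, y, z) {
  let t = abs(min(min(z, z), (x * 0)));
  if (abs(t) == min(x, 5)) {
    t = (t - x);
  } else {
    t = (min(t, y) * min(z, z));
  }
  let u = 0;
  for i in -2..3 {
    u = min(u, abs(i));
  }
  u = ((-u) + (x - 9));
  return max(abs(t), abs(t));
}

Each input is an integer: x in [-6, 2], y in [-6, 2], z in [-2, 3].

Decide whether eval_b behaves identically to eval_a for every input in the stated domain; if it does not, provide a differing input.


Run the pair on x=-6, y=-6, z=-2.
eval_a: t becomes 36; next ((min(z, 1) - (x * t)) == min(y, t)) evaluates to false; next t becomes 36; next (((-(z * y)) == (-z)) && ((-4 + z) >= (y * 4))) evaluates to false; next x becomes 36; next u becomes 1; next at i=-1:; next u becomes 370; next at i=0:; next u becomes 119880; next at i=1:; next u becomes 33566400; next final value -100699308
eval_b: t becomes 2; next (abs(t) == min(x, 5)) evaluates to false; next t becomes 12; next u becomes 0; next at i=-2:; next u becomes 0; next at i=-1:; next u becomes 0; next at i=0:; next u becomes 0; next at i=1:; next u becomes 0; next at i=2:; next u becomes 0; next u becomes -15; next final value 12
-100699308 against 12: the behavior changed.
verdict: not equivalent; witness: x=-6, y=-6, z=-2


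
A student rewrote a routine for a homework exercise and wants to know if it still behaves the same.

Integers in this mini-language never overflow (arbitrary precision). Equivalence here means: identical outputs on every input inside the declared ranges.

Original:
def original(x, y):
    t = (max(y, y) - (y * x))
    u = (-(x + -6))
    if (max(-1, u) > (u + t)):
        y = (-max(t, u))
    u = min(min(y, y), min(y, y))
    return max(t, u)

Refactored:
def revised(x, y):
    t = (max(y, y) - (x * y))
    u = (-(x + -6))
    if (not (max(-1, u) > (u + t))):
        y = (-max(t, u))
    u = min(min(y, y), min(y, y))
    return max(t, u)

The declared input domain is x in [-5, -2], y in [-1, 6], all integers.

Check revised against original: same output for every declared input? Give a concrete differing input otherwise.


Evaluate both at x=-5, y=-1.
original: t = -6; u = 11; (max(-1, u) > (u + t)) -> true; y = -11; u = -11; return -6
revised: t = -6; u = 11; (not (max(-1, u) > (u + t))) -> false; u = -1; return -1
-6 != -1, so the rewrite changes behavior.
verdict: not equivalent; witness: x=-5, y=-1


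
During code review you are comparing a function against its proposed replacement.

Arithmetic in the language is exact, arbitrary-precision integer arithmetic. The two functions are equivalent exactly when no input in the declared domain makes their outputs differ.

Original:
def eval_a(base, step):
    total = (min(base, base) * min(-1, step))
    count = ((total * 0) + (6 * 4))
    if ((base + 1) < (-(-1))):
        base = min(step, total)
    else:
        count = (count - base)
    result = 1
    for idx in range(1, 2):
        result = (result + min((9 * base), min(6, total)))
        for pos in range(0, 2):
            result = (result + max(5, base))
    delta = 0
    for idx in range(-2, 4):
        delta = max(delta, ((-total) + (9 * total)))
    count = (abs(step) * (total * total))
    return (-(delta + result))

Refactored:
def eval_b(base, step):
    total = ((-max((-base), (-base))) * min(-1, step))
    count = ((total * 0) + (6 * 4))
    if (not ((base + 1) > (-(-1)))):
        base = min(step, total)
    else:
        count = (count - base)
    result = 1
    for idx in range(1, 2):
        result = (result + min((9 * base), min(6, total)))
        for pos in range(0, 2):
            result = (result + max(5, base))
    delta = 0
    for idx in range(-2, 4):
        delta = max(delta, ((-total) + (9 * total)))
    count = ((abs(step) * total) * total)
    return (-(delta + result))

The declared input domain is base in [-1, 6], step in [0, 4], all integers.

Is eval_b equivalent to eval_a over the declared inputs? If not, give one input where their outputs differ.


The suspicious-looking change has no observable effect anywhere in the declared ranges.
One worked example (base=4, step=2) — eval_a: total := -4 | count := 24 | ((base + 1) < (-(-1))): false | count := 20 | result := 1 | iter idx=1: | result := -3 | iter pos=0: | result := 2 | iter pos=1: | result := 7 | delta := 0 | iter idx=-2: | delta := 0 | iter idx=-1: | delta := 0 | iter idx=0: | delta := 0 | iter idx=1: | delta := 0 | iter idx=2: | delta := 0 | iter idx=3: | delta := 0 | count := 32 | result -7; eval_b: total := -4 | count := 24 | (not ((base + 1) > (-(-1)))): false | count := 20 | result := 1 | iter idx=1: | result := -3 | iter pos=0: | result := 2 | iter pos=1: | result := 7 | delta := 0 | iter idx=-2: | delta := 0 | iter idx=-1: | delta := 0 | iter idx=0: | delta := 0 | iter idx=1: | delta := 0 | iter idx=2: | delta := 0 | iter idx=3: | delta := 0 | count := 32 | result -7; agreement on -7.
Checked all 40 inputs in the declared domain: the outputs agree on every one.
verdict: equivalent


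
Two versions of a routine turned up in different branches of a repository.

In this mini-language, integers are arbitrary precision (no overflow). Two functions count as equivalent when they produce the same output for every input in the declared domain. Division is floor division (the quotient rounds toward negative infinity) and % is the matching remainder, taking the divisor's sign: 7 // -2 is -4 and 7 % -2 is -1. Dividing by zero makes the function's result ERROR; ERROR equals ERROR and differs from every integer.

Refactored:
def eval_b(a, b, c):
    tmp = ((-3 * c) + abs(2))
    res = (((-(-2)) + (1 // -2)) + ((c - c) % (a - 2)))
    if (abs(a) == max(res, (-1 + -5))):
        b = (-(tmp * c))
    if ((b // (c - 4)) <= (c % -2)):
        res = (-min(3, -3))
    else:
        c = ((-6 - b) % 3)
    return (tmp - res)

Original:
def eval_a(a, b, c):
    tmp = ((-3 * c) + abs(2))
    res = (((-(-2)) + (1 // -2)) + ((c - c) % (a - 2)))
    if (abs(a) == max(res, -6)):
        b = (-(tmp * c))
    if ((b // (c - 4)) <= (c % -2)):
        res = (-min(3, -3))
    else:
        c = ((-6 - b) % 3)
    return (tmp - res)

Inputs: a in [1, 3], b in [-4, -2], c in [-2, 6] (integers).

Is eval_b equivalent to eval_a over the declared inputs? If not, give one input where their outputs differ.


Reading the diff, among the changes: arithmetic usage differs; also constant usage differs.
One worked example (a=3, b=-2, c=2) — eval_a: tmp becomes -4; next res becomes 1; next (abs(a) == max(res, -6)) evaluates to false; next ((b // (c - 4)) <= (c % -2)) evaluates to false; next c becomes 2; next final value -5; eval_b: tmp becomes -4; next res becomes 1; next (abs(a) == max(res, (-1 + -5))) evaluates to false; next ((b // (c - 4)) <= (c % -2)) evaluates to false; next c becomes 2; next final value -5; agreement on -5.
Sweeping the whole domain (81 inputs) finds no disagreement.
verdict: equivalent


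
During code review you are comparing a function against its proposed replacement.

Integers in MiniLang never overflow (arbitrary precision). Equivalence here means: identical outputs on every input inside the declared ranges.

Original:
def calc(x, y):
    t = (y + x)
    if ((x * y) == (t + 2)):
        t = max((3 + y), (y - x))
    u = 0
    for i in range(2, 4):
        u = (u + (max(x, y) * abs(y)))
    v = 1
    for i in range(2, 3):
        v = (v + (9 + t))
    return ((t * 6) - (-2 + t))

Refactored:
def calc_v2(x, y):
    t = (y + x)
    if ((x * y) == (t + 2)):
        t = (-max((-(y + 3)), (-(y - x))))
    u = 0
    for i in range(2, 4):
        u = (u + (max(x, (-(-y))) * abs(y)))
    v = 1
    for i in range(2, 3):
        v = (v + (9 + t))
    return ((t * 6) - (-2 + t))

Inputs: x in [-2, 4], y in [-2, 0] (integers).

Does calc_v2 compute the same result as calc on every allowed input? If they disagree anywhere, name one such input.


There is a counterexample at x=-2, y=0: 17 on one side, 12 on the other.
calc: t=-2, then ((x * y) == (t + 2)) is true, then t=3, then u=0, then (i=2), then u=0, then (i=3), then u=0, then v=1, then (i=2), then v=13, then returns 17
calc_v2: t=-2, then ((x * y) == (t + 2)) is true, then t=2, then u=0, then (i=2), then u=0, then (i=3), then u=0, then v=1, then (i=2), then v=12, then returns 12
verdict: not equivalent; witness: x=-2, y=0


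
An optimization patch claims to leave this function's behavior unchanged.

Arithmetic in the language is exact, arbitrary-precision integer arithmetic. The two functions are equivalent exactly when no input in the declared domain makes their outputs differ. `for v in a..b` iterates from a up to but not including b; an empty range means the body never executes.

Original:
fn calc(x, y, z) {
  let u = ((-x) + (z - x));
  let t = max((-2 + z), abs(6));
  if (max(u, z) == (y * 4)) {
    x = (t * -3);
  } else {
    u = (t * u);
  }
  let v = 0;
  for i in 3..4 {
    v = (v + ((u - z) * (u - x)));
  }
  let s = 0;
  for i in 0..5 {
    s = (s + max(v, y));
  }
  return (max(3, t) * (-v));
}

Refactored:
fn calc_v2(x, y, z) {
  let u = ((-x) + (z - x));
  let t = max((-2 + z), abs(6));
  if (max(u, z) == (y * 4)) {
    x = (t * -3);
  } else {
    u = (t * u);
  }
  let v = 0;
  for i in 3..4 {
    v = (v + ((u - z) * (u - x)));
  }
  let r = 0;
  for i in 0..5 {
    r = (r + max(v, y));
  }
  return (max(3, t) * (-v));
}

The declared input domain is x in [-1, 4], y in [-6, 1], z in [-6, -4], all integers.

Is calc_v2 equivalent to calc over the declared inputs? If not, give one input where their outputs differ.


Side by side, the visible changes include: local variable names differ.
Tracing x=4, y=-4, z=-6: calc: u := -14 | t := 6 | (max(u, z) == (y * 4)): false | u := -84 | v := 0 | iter i=3: | v := 6864 | s := 0 | iter i=0: | s := 6864 | iter i=1: | s := 13728 | iter i=2: | s := 20592 | iter i=3: | s := 27456 | iter i=4: | s := 34320 | result -41184 | calc_v2: u := -14 | t := 6 | (max(u, z) == (y * 4)): false | u := -84 | v := 0 | iter i=3: | v := 6864 | r := 0 | iter i=0: | r := 6864 | iter i=1: | r := 13728 | iter i=2: | r := 20592 | iter i=3: | r := 27456 | iter i=4: | r := 34320 | result -41184 — matching result -41184.
An exhaustive pass over the 144 declared inputs shows identical outputs.
verdict: equivalent


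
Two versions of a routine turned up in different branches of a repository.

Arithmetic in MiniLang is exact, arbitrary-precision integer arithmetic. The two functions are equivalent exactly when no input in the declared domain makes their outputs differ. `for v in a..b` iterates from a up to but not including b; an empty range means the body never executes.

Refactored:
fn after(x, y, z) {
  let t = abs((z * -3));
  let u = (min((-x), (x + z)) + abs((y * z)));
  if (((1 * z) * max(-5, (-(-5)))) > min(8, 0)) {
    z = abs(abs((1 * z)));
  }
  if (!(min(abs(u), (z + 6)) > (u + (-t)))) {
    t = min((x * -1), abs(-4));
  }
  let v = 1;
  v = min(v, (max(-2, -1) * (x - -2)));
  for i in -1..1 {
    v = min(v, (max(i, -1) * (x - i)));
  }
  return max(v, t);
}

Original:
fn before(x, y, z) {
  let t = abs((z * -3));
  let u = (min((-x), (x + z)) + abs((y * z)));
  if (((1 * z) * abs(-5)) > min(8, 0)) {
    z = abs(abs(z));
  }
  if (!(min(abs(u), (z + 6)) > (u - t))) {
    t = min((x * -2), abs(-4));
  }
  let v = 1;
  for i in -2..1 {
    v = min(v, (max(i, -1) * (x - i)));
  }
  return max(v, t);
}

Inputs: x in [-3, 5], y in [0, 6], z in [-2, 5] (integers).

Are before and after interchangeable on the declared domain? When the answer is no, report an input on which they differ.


Run the pair on x=-3, y=5, z=5.
before: t=15, then u=27, then (((1 * z) * abs(-5)) > min(8, 0)) is true, then z=5, then (!(min(abs(u), (z + 6)) > (u - t))) is true, then t=4, then v=1, then (i=-2), then v=1, then (i=-1), then v=1, then (i=0), then v=0, then returns 4
after: t=15, then u=27, then (((1 * z) * max(-5, (-(-5)))) > min(8, 0)) is true, then z=5, then (!(min(abs(u), (z + 6)) > (u + (-t)))) is true, then t=3, then v=1, then v=1, then (i=-1), then v=1, then (i=0), then v=0, then returns 3
4 != 3, so the rewrite changes behavior.
verdict: not equivalent; witness: x=-3, y=5, z=5


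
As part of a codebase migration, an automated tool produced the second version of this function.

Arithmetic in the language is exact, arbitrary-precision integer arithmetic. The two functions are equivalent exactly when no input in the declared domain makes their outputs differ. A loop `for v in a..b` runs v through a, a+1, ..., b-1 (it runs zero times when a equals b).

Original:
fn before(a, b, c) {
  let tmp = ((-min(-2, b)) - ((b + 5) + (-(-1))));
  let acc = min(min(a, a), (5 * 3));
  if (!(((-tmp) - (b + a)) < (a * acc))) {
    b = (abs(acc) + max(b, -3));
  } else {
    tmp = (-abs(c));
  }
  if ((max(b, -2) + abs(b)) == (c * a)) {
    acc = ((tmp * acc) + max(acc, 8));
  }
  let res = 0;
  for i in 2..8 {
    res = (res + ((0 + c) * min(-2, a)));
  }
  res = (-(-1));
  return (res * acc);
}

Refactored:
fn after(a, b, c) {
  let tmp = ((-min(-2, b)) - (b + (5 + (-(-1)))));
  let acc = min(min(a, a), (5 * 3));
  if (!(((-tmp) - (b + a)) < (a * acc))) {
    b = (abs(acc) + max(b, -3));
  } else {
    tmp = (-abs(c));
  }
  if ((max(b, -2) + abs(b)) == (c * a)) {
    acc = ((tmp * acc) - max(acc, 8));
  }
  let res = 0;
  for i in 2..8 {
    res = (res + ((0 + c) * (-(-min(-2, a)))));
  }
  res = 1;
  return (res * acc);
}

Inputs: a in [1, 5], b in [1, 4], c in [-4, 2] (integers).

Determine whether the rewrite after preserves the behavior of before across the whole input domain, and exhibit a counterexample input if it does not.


Take a=2, b=1, c=1.
before: tmp=-5, then acc=2, then (!(((-tmp) - (b + a)) < (a * acc))) is false, then tmp=-1, then ((max(b, -2) + abs(b)) == (c * a)) is true, then acc=6, then res=0, then (i=2), then res=-2, then (i=3), then res=-4, then (i=4), then res=-6, then (i=5), then res=-8, then (i=6), then res=-10, then (i=7), then res=-12, then res=1, then returns 6
after: tmp=-5, then acc=2, then (!(((-tmp) - (b + a)) < (a * acc))) is false, then tmp=-1, then ((max(b, -2) + abs(b)) == (c * a)) is true, then acc=-10, then res=0, then (i=2), then res=-2, then (i=3), then res=-4, then (i=4), then res=-6, then (i=5), then res=-8, then (i=6), then res=-10, then (i=7), then res=-12, then res=1, then returns -10
6 and -10 differ, so these are not the same function on this domain.
verdict: not equivalent; witness: a=2, b=1, c=1


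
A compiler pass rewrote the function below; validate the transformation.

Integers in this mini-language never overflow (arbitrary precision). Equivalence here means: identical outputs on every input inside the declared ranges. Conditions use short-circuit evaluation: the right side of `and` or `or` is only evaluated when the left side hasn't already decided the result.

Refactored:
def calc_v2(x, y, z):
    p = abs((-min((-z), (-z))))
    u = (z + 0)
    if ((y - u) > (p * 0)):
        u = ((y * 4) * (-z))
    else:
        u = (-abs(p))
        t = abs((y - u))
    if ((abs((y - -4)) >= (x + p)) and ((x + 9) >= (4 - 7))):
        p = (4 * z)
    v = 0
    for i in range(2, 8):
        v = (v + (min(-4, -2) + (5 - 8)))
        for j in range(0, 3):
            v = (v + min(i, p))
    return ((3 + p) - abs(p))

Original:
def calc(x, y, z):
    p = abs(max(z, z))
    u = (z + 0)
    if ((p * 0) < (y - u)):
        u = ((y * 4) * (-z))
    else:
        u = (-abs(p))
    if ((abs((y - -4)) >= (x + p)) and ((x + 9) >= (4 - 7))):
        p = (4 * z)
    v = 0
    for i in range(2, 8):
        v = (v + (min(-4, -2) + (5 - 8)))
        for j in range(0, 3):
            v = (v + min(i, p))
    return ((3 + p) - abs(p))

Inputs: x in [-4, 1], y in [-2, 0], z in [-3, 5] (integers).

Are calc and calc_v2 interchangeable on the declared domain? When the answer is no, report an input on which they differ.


Side by side, the visible changes include: min/max/abs usage differs, plus comparison usage differs, plus statement counts differ, plus arithmetic usage differs, plus local variable names differ.
One worked example (x=-1, y=-1, z=-1) — calc: p=1, then u=-1, then ((p * 0) < (y - u)) is false, then u=-1, then ((abs((y - -4)) >= (x + p)) and ((x + 9) >= (4 - 7))) is true, then p=-4, then v=0, then (i=2), then v=-7, then (j=0), then v=-11, then (j=1), then v=-15, then (j=2), then v=-19, then (i=3), then v=-26, then (j=0), then v=-30, then (j=1), then v=-34, then (j=2), then v=-38, then (i=4), then v=-45, then (j=0), then v=-49, then (j=1), then v=-53, then (j=2), then v=-57, then (i=5), then v=-64, then (j=0), then v=-68, then (j=1), then v=-72, then (j=2), then v=-76, then (i=6), then v=-83, then (j=0), then v=-87, then (j=1), then v=-91, then (j=2), then v=-95, then (i=7), then v=-102, then (j=0), then v=-106, then (j=1), then v=-110, then (j=2), then v=-114, then returns -5; calc_v2: p=1, then u=-1, then ((y - u) > (p * 0)) is false, then u=-1, then t=0, then ((abs((y - -4)) >= (x + p)) and ((x + 9) >= (4 - 7))) is true, then p=-4, then v=0, then (i=2), then v=-7, then (j=0), then v=-11, then (j=1), then v=-15, then (j=2), then v=-19, then (i=3), then v=-26, then (j=0), then v=-30, then (j=1), then v=-34, then (j=2), then v=-38, then (i=4), then v=-45, then (j=0), then v=-49, then (j=1), then v=-53, then (j=2), then v=-57, then (i=5), then v=-64, then (j=0), then v=-68, then (j=1), then v=-72, then (j=2), then v=-76, then (i=6), then v=-83, then (j=0), then v=-87, then (j=1), then v=-91, then (j=2), then v=-95, then (i=7), then v=-102, then (j=0), then v=-106, then (j=1), then v=-110, then (j=2), then v=-114, then returns -5; agreement on -5.
Checked all 162 inputs in the declared domain: the outputs agree on every one.
verdict: equivalent


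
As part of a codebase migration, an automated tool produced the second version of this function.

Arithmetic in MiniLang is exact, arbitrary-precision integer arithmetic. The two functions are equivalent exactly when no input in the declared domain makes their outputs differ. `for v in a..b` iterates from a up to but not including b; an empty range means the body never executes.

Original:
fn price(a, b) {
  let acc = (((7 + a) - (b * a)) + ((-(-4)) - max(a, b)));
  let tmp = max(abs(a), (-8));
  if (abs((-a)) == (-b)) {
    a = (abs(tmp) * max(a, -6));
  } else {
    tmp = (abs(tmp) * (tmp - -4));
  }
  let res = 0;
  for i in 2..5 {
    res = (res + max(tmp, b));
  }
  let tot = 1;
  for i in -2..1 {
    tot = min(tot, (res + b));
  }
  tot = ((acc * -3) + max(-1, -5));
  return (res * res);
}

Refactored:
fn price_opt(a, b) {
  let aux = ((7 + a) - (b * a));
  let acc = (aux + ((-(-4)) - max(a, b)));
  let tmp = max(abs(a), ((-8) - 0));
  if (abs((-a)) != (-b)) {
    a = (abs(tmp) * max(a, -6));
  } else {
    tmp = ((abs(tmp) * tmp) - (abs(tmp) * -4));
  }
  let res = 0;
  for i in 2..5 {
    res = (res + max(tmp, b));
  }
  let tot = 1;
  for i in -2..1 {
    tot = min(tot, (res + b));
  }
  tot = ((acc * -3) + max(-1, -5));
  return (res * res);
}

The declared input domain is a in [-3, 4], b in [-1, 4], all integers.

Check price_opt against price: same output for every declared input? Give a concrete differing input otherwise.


Try a=-3, b=-1.
price: acc=6, then tmp=3, then (abs((-a)) == (-b)) is false, then tmp=21, then res=0, then (i=2), then res=21, then (i=3), then res=42, then (i=4), then res=63, then tot=1, then (i=-2), then tot=1, then (i=-1), then tot=1, then (i=0), then tot=1, then tot=-19, then returns 3969
price_opt: aux=1, then acc=6, then tmp=3, then (abs((-a)) != (-b)) is true, then a=-9, then res=0, then (i=2), then res=3, then (i=3), then res=6, then (i=4), then res=9, then tot=1, then (i=-2), then tot=1, then (i=-1), then tot=1, then (i=0), then tot=1, then tot=-19, then returns 81
3969 vs 81 — the two versions disagree here.
verdict: not equivalent; witness: a=-3, b=-1


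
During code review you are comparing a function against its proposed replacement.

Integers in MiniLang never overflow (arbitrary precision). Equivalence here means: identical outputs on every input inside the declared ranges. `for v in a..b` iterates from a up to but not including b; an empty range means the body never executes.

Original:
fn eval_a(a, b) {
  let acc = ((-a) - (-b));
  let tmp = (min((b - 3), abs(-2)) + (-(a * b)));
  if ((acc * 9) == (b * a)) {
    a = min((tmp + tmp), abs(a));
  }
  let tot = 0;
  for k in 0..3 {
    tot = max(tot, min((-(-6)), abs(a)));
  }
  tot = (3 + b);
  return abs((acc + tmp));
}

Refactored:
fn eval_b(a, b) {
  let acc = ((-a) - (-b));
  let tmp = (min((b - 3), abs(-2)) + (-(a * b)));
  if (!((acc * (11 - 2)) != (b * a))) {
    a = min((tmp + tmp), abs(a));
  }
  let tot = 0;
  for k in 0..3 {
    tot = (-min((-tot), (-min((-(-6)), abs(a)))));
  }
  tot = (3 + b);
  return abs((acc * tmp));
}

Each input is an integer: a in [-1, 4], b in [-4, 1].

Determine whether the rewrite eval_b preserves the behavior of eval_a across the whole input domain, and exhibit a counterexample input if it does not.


On input a=-1, b=-4, eval_a returns 14 while eval_b returns 33.
verdict: not equivalent; witness: a=-1, b=-4


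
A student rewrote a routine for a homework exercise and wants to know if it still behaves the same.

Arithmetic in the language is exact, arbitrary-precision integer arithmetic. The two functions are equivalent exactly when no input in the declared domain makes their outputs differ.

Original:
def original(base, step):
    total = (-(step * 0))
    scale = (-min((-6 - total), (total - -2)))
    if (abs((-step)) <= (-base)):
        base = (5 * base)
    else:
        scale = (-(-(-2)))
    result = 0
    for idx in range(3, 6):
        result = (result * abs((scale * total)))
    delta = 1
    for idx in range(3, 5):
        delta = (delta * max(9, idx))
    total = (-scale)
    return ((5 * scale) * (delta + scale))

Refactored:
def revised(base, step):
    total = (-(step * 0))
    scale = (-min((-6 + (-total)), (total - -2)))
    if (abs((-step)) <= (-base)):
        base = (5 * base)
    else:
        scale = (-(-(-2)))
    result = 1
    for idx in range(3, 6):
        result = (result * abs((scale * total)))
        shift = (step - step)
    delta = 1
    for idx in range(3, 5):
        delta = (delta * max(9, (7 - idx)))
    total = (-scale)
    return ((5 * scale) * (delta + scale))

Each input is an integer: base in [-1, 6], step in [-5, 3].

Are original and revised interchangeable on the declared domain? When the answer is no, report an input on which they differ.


Equivalent. The suspicious edit (`0` became `1`) never changes the result for any input inside the declared domain.
Sweeping the whole domain (72 inputs) finds no disagreement.
Spot check at base=6, step=2 — original: total = 0; scale = 6; (abs((-step)) <= (-base)) -> false; scale = -2; result = 0; [idx=3]; result = 0; [idx=4]; result = 0; [idx=5]; result = 0; delta = 1; [idx=3]; delta = 9; [idx=4]; delta = 81; total = 2; return -790. revised: total = 0; scale = 6; (abs((-step)) <= (-base)) -> false; scale = -2; result = 1; [idx=3]; result = 0; shift = 0; [idx=4]; result = 0; shift = 0; [idx=5]; result = 0; shift = 0; delta = 1; [idx=3]; delta = 9; [idx=4]; delta = 81; total = 2; return -790. Both give -790.
verdict: equivalent


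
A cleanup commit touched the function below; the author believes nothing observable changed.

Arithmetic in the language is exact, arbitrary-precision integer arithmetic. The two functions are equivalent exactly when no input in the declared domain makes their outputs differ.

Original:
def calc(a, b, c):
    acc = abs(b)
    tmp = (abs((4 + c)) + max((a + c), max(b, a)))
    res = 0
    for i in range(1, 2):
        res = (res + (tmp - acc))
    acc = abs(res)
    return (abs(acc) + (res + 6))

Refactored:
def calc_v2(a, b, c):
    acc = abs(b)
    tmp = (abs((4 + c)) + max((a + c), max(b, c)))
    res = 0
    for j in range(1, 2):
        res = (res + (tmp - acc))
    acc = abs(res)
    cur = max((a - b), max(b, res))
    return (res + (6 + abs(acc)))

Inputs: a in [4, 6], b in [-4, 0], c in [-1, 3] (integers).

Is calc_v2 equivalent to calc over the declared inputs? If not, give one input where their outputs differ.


Not equivalent: a=4, b=-4, c=-1 separates them (12 vs 10).
calc: acc := 4 | tmp := 7 | res := 0 | iter i=1: | res := 3 | acc := 3 | result 12
calc_v2: acc := 4 | tmp := 6 | res := 0 | iter j=1: | res := 2 | acc := 2 | cur := 8 | result 10
verdict: not equivalent; witness: a=4, b=-4, c=-1


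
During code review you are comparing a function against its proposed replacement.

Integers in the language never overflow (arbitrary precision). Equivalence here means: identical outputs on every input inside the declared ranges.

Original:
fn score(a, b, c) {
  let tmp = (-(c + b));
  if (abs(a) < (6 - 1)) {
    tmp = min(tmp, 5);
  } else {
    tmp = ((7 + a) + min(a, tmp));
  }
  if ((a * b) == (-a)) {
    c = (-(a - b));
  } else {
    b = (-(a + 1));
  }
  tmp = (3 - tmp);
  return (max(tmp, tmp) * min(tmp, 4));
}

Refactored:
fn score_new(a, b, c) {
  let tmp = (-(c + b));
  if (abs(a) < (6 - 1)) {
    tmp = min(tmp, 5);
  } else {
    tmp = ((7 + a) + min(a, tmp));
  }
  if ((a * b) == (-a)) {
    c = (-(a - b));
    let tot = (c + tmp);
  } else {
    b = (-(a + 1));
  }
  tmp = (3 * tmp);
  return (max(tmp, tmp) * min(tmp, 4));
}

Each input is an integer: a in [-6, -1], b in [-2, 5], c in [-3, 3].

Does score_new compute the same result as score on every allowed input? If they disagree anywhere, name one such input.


Evaluate both at a=-6, b=-2, c=-3.
score: tmp = 5; (abs(a) < (6 - 1)) -> false; tmp = -5; ((a * b) == (-a)) -> false; b = 5; tmp = 8; return 32
score_new: tmp = 5; (abs(a) < (6 - 1)) -> false; tmp = -5; ((a * b) == (-a)) -> false; b = 5; tmp = -15; return 225
32 and 225 differ, so these are not the same function on this domain.
verdict: not equivalent; witness: a=-6, b=-2, c=-3


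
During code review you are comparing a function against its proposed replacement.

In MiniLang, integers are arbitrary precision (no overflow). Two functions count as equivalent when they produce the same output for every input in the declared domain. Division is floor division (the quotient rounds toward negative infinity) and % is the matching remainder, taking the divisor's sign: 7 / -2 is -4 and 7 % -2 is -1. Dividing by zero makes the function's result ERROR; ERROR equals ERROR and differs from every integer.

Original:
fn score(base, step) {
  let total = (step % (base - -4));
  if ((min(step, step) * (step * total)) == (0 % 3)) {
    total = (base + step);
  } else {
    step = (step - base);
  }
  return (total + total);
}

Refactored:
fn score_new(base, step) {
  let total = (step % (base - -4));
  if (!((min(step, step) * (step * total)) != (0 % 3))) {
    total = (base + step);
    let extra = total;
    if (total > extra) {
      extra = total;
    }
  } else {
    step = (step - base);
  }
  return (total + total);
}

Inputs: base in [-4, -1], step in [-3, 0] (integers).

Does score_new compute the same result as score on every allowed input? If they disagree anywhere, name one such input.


Side by side, the visible changes include: local variable names differ, and branching structure differs, and comparison usage differs, and boolean connective usage differs, and statement counts differ.
Spot check at base=-1, step=-3 — score: total becomes 0; next ((min(step, step) * (step * total)) == (0 % 3)) evaluates to true; next total becomes -4; next final value -8. score_new: total becomes 0; next (!((min(step, step) * (step * total)) != (0 % 3))) evaluates to true; next total becomes -4; next extra becomes -4; next (total > extra) evaluates to false; next final value -8. Both give -8.
Sweeping the whole domain (16 inputs) finds no disagreement.
verdict: equivalent


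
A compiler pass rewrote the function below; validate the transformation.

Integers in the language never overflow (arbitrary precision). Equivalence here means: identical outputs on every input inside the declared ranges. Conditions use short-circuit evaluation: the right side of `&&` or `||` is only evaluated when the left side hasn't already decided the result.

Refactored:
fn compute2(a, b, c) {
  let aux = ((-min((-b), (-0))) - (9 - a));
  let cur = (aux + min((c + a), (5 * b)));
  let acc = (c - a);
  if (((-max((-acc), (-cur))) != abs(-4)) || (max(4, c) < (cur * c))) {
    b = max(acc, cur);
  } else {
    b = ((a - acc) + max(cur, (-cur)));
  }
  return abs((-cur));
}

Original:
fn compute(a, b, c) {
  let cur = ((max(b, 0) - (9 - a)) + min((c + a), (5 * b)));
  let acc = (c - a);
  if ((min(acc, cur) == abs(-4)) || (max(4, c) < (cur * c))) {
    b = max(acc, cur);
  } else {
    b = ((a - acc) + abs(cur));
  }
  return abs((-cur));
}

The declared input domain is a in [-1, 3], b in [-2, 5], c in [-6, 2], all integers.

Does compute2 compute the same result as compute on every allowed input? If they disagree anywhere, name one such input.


There is a behavioral-looking edit here, yet the outcome never shifts on this domain.
Tracing a=3, b=0, c=-3: compute: cur becomes -6; next acc becomes -6; next ((min(acc, cur) == abs(-4)) || (max(4, c) < (cur * c))) evaluates to true; next b becomes -6; next final value 6 | compute2: aux becomes -6; next cur becomes -6; next acc becomes -6; next (((-max((-acc), (-cur))) != abs(-4)) || (max(4, c) < (cur * c))) evaluates to true; next b becomes -6; next final value 6 — matching result 6.
Sweeping the whole domain (360 inputs) finds no disagreement.
verdict: equivalent


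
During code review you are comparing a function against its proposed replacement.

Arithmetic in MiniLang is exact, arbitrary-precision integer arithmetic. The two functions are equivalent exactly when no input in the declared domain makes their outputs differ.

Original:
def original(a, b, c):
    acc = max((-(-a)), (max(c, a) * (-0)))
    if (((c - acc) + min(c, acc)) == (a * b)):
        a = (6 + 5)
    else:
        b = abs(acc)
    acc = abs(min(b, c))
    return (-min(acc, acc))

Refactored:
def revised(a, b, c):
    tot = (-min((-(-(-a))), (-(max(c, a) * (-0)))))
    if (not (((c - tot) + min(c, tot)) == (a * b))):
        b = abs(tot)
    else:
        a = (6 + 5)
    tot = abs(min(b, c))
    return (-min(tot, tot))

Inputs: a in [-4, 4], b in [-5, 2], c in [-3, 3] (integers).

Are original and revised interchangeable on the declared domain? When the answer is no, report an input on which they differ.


Comparing the listings, the differences include: min/max/abs usage differs; boolean connective usage differs; local variable names differ.
As a probe, take a=-3, b=0, c=0: original runs acc becomes 0; next (((c - acc) + min(c, acc)) == (a * b)) evaluates to true; next a becomes 11; next acc becomes 0; next final value 0; revised runs tot becomes 0; next (not (((c - tot) + min(c, tot)) == (a * b))) evaluates to false; next a becomes 11; next tot becomes 0; next final value 0; both end at 0.
Sweeping the whole domain (504 inputs) finds no disagreement.
verdict: equivalent


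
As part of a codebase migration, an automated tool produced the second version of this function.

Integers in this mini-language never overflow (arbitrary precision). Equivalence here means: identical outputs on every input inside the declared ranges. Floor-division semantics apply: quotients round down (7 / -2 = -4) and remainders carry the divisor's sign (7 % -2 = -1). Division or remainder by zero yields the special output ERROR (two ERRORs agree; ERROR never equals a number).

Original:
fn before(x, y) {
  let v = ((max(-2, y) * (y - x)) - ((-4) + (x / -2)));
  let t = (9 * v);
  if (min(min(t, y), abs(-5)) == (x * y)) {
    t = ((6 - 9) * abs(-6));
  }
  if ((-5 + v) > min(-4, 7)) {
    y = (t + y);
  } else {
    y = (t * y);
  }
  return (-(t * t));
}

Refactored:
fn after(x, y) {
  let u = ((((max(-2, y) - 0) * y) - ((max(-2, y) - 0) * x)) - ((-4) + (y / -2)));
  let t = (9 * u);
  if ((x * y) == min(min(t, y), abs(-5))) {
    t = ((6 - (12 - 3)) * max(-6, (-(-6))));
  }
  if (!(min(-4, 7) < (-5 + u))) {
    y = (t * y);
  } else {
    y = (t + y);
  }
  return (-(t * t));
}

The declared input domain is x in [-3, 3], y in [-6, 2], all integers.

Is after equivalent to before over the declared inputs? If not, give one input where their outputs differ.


Not equivalent: x=-3, y=-6 separates them (-6561 vs -3969).
before: v=9, then t=81, then (min(min(t, y), abs(-5)) == (x * y)) is false, then ((-5 + v) > min(-4, 7)) is true, then y=75, then returns -6561
after: u=7, then t=63, then ((x * y) == min(min(t, y), abs(-5))) is false, then (!(min(-4, 7) < (-5 + u))) is false, then y=57, then returns -3969
verdict: not equivalent; witness: x=-3, y=-6


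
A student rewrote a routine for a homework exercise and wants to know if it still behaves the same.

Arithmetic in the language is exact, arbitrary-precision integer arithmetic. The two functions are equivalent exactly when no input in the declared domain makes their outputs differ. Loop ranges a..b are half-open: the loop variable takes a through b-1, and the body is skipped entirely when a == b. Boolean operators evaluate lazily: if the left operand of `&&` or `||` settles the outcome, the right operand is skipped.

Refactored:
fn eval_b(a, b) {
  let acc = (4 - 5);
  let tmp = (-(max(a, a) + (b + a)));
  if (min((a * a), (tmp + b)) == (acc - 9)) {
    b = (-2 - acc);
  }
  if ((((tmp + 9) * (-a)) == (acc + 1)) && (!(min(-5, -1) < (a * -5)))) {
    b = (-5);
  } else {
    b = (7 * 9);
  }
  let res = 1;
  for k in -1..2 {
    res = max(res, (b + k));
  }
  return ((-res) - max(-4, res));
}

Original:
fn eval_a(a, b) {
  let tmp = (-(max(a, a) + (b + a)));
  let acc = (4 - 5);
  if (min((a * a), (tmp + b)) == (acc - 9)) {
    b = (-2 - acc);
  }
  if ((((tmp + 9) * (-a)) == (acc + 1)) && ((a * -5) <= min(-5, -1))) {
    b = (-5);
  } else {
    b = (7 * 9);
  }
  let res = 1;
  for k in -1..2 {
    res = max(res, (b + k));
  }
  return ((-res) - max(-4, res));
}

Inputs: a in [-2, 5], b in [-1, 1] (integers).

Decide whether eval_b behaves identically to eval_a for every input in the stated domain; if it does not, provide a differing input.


The two versions differ — the changes include boolean connective usage differs, and comparison usage differs.
As a probe, take a=-2, b=0: eval_a runs tmp := 4 | acc := -1 | (min((a * a), (tmp + b)) == (acc - 9)): false | ((((tmp + 9) * (-a)) == (acc + 1)) && ((a * -5) <= min(-5, -1))): false | b := 63 | res := 1 | iter k=-1: | res := 62 | iter k=0: | res := 63 | iter k=1: | res := 64 | result -128; eval_b runs acc := -1 | tmp := 4 | (min((a * a), (tmp + b)) == (acc - 9)): false | ((((tmp + 9) * (-a)) == (acc + 1)) && (!(min(-5, -1) < (a * -5)))): false | b := 63 | res := 1 | iter k=-1: | res := 62 | iter k=0: | res := 63 | iter k=1: | res := 64 | result -128; both end at -128.
Sweeping the whole domain (24 inputs) finds no disagreement.
verdict: equivalent
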